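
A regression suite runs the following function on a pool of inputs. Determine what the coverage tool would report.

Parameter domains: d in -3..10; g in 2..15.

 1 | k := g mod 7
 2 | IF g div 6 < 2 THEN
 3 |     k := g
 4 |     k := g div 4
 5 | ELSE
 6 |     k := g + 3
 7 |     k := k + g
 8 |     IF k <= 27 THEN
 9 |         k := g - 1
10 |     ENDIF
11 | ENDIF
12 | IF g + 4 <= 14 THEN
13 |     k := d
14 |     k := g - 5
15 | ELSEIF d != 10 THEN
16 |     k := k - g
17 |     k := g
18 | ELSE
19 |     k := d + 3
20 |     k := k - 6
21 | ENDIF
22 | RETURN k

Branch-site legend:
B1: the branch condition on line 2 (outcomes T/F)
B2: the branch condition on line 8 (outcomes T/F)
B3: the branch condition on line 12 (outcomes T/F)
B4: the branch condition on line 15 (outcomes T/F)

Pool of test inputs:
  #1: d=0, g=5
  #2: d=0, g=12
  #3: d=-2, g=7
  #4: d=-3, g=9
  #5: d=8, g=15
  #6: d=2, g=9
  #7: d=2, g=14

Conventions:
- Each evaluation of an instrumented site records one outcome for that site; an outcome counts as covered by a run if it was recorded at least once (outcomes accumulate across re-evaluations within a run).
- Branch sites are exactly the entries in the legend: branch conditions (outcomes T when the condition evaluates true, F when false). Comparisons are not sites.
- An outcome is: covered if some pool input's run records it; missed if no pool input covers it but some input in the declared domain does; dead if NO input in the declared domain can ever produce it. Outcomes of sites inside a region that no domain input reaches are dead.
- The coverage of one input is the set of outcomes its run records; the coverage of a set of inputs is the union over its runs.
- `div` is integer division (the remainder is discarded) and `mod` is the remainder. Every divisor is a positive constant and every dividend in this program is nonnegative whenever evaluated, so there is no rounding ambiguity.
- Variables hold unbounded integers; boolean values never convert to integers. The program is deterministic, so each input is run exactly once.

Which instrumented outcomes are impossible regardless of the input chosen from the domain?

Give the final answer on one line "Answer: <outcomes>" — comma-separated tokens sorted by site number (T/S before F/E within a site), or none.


running all 196 domain inputs and tallying outcomes:
  reachable outcomes have witnesses, e.g. B1=T (e.g. d=-3, g=2), B1=F (e.g. d=-3, g=12), B2=T (e.g. d=-3, g=12), B2=F (e.g. d=-3, g=13)
Answer: none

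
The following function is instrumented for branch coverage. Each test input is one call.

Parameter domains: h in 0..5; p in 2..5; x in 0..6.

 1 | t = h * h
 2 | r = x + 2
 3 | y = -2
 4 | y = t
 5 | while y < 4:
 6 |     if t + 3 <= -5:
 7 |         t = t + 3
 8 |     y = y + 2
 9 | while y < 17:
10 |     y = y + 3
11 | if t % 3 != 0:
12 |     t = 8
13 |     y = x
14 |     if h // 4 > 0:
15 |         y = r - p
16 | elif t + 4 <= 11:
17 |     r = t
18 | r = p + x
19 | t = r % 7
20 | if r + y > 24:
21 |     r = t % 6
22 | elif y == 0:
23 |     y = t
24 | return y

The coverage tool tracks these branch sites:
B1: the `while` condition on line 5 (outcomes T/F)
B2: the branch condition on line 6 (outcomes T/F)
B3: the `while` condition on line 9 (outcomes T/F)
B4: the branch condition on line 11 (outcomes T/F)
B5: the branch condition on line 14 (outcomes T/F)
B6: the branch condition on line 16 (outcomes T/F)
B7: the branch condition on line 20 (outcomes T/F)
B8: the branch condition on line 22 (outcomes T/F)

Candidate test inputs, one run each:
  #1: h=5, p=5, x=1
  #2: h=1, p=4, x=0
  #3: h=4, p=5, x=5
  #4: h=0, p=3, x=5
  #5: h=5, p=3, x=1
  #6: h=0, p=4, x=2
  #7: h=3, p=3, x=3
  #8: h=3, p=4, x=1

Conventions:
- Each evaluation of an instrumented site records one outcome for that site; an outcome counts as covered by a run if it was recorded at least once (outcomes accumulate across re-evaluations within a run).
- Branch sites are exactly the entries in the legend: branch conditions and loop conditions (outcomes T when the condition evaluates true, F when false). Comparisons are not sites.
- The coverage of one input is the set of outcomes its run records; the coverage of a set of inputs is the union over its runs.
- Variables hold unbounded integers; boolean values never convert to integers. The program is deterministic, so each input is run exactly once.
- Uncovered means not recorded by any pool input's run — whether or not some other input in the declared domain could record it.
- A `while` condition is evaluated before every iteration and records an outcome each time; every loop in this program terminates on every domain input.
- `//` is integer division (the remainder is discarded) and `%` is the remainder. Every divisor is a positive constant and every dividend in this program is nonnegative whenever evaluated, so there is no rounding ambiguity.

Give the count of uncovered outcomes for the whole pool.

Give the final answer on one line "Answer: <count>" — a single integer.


run #1 (h=5, p=5, x=1) runs B1->F, B3->F, B4->T, B5->T, B7->F, B8->F; records B1=F, B3=F, B4=T, B5=T, B7=F, B8=F
run #2 (h=1, p=4, x=0) runs B1->T, B2->F, B1->T, B2->F, B1->F, B3->T, B3->T, B3->T, B3->T, B3->F, B4->T, B5->F, B7->F, B8->T; records B1=T, B1=F, B2=F, B3=T, B3=F, B4=T, B5=F, B7=F, B8=T
run #3 (h=4, p=5, x=5) runs B1->F, B3->T, B3->F, B4->T, B5->T, B7->F, B8->F; records B1=F, B3=T, B3=F, B4=T, B5=T, B7=F, B8=F
run #4 (h=0, p=3, x=5) runs B1->T, B2->F, B1->T, B2->F, B1->F, B3->T, B3->T, B3->T, B3->T, B3->T, B3->F, B4->F, B6->T, B7->T; records B1=T, B1=F, B2=F, B3=T, B3=F, B4=F, B6=T, B7=T
run #5 (h=5, p=3, x=1) runs B1->F, B3->F, B4->T, B5->T, B7->F, B8->T; records B1=F, B3=F, B4=T, B5=T, B7=F, B8=T
run #6 (h=0, p=4, x=2) runs B1->T, B2->F, B1->T, B2->F, B1->F, B3->T, B3->T, B3->T, B3->T, B3->T, B3->F, B4->F, B6->T, B7->T; records B1=T, B1=F, B2=F, B3=T, B3=F, B4=F, B6=T, B7=T
run #7 (h=3, p=3, x=3) runs B1->F, B3->T, B3->T, B3->T, B3->F, B4->F, B6->F, B7->F, B8->F; records B1=F, B3=T, B3=F, B4=F, B6=F, B7=F, B8=F
run #8 (h=3, p=4, x=1) runs B1->F, B3->T, B3->T, B3->T, B3->F, B4->F, B6->F, B7->F, B8->F; records B1=F, B3=T, B3=F, B4=F, B6=F, B7=F, B8=F
union over the pool: B1=T, B1=F, B2=F, B3=T, B3=F, B4=T, B4=F, B5=T, B5=F, B6=T, B6=F, B7=T, B7=F, B8=T, B8=F
uncovered (1 of 16): B2=T
Answer: 1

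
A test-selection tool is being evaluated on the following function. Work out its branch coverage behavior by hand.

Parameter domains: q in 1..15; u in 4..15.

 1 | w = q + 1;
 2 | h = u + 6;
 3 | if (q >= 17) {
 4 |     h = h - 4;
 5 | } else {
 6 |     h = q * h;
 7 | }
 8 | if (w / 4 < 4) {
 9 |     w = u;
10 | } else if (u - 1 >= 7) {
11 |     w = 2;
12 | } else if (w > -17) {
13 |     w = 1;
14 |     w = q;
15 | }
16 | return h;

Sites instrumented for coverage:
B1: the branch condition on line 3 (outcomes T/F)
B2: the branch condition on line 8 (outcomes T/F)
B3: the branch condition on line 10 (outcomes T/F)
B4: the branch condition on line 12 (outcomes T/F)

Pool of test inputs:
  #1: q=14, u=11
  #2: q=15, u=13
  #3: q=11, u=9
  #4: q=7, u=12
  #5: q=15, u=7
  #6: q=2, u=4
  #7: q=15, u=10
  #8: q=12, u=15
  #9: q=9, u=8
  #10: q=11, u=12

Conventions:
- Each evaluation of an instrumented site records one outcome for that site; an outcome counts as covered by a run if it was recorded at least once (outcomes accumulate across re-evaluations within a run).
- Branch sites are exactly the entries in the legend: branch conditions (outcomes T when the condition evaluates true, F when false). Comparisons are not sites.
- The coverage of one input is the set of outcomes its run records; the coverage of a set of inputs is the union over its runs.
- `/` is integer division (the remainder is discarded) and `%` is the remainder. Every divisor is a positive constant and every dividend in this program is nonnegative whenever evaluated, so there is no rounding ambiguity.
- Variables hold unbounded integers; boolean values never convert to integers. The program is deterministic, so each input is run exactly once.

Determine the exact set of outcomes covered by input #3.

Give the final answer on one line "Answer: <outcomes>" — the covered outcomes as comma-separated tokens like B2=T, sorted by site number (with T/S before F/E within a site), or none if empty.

Simulating input #3 (q=11, u=9) step by step:
  B1->F, B2->T
as a set, this run covers: B1=F, B2=T

Answer: B1=F, B2=T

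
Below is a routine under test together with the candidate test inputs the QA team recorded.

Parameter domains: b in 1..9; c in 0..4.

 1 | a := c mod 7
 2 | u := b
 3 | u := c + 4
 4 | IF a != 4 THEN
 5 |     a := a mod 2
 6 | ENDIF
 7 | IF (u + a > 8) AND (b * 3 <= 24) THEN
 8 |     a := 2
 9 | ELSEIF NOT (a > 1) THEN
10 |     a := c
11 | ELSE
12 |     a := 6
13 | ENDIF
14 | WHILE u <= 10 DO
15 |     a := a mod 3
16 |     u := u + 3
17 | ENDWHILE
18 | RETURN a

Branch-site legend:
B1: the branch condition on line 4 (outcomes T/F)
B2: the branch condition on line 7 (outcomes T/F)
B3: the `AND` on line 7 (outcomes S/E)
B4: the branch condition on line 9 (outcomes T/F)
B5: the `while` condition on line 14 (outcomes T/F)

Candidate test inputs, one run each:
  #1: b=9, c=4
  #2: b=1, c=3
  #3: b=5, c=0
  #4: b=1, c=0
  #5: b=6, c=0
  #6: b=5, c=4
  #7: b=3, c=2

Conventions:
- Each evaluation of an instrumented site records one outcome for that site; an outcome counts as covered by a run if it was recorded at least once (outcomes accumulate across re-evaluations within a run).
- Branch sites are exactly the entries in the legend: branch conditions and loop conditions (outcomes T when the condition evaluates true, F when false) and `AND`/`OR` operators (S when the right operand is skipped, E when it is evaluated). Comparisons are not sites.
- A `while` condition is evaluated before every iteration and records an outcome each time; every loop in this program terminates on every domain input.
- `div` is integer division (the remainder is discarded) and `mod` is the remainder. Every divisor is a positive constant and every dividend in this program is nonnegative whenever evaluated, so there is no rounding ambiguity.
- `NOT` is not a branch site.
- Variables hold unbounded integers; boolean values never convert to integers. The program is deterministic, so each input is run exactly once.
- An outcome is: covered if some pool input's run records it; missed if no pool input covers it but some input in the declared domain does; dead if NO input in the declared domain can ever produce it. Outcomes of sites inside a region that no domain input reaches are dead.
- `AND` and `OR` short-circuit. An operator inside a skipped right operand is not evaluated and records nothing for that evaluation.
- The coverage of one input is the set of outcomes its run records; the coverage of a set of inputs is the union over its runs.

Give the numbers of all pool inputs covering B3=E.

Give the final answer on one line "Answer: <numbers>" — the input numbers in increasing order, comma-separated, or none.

input #1 (b=9, c=4): produces B3=E
input #2 (b=1, c=3): does not produce B3=E
input #3 (b=5, c=0): does not produce B3=E
input #4 (b=1, c=0): does not produce B3=E
input #5 (b=6, c=0): does not produce B3=E
input #6 (b=5, c=4): produces B3=E
input #7 (b=3, c=2): does not produce B3=E

Answer: 1, 6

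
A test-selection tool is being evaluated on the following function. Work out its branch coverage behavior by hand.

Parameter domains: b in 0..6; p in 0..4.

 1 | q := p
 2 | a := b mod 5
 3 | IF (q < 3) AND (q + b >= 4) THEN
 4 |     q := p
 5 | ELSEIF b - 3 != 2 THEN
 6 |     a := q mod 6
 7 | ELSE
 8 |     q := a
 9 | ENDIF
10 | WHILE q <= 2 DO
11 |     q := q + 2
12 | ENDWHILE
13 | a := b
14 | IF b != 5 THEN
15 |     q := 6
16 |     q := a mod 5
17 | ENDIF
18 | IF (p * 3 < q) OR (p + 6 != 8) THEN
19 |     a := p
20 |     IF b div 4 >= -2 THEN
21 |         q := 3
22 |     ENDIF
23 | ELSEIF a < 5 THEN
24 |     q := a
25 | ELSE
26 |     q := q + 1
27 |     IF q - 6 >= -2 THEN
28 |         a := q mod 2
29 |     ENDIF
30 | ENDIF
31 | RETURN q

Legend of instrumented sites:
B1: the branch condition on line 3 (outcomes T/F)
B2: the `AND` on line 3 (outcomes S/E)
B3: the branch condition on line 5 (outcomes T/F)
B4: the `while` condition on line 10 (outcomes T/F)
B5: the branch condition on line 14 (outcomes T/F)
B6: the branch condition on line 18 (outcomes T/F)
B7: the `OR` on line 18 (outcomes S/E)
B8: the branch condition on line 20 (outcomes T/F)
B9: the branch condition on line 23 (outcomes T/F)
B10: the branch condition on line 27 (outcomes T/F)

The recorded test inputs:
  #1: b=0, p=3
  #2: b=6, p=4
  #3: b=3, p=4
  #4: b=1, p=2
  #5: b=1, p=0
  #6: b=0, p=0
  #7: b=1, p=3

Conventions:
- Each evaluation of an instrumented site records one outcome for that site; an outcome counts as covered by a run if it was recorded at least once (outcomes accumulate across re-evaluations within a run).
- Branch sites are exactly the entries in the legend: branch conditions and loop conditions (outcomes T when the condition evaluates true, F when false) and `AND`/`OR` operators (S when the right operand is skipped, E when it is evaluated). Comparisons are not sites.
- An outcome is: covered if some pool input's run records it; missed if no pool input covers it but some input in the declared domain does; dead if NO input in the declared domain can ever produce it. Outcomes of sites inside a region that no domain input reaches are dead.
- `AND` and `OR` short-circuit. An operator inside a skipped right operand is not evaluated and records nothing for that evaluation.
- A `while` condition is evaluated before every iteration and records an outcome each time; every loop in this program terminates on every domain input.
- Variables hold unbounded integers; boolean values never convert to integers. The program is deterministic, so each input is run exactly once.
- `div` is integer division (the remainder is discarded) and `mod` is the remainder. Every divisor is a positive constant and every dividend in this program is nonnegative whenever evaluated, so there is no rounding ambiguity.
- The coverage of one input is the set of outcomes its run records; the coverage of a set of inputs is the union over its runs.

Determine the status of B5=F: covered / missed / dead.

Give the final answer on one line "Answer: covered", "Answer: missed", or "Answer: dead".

no pool input records B5=F
but domain input (b=5, p=0) does record it -> reachable, so missed

Answer: missed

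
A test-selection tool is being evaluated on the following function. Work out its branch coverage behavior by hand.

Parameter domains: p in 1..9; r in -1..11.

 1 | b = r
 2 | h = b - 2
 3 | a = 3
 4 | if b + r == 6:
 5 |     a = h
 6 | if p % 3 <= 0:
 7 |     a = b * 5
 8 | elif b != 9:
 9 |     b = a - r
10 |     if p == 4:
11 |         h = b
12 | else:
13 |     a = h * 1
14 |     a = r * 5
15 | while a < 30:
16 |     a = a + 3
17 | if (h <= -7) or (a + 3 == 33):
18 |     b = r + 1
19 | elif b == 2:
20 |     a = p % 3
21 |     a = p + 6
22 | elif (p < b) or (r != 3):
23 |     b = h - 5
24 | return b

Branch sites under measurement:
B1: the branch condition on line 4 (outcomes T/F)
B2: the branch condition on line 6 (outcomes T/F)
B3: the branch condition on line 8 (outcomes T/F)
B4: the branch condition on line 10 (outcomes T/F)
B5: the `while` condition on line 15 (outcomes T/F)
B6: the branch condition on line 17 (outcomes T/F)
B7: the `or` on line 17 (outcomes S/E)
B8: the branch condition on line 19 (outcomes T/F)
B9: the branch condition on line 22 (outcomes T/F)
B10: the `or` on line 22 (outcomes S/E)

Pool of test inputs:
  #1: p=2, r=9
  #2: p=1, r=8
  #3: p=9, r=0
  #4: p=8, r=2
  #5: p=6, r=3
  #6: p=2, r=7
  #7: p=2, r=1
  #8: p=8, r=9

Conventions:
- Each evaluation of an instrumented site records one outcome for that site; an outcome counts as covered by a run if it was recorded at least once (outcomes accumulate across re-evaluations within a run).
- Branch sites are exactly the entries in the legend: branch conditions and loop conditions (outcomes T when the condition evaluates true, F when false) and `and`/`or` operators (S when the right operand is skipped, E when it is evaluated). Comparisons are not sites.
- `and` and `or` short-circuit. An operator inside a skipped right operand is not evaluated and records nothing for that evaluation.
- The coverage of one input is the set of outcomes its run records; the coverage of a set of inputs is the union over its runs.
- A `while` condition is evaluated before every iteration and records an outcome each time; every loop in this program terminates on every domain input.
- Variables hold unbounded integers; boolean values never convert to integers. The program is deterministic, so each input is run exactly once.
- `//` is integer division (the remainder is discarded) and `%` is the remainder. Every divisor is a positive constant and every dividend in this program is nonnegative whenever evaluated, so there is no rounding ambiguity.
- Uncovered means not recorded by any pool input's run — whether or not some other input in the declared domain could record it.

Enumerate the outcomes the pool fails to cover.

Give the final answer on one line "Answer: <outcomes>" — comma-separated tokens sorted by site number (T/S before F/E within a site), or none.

input #1 (p=2, r=9): covers B1=F, B2=F, B3=F, B5=F, B6=F, B7=E, B8=F, B9=T, B10=S
input #2 (p=1, r=8): covers B1=F, B2=F, B3=T, B4=F, B5=T, B5=F, B6=T, B7=E
input #3 (p=9, r=0): covers B1=F, B2=T, B5=T, B5=F, B6=T, B7=E
input #4 (p=8, r=2): covers B1=F, B2=F, B3=T, B4=F, B5=T, B5=F, B6=T, B7=E
input #5 (p=6, r=3): covers B1=T, B2=T, B5=T, B5=F, B6=T, B7=E
input #6 (p=2, r=7): covers B1=F, B2=F, B3=T, B4=F, B5=T, B5=F, B6=T, B7=E
input #7 (p=2, r=1): covers B1=F, B2=F, B3=T, B4=F, B5=T, B5=F, B6=T, B7=E
input #8 (p=8, r=9): covers B1=F, B2=F, B3=F, B5=F, B6=F, B7=E, B8=F, B9=T, B10=S
union over the pool: B1=T, B1=F, B2=T, B2=F, B3=T, B3=F, B4=F, B5=T, B5=F, B6=T, B6=F, B7=E, B8=F, B9=T, B10=S
uncovered (5 of 20): B4=T, B7=S, B8=T, B9=F, B10=E

Answer: B4=T, B7=S, B8=T, B9=F, B10=E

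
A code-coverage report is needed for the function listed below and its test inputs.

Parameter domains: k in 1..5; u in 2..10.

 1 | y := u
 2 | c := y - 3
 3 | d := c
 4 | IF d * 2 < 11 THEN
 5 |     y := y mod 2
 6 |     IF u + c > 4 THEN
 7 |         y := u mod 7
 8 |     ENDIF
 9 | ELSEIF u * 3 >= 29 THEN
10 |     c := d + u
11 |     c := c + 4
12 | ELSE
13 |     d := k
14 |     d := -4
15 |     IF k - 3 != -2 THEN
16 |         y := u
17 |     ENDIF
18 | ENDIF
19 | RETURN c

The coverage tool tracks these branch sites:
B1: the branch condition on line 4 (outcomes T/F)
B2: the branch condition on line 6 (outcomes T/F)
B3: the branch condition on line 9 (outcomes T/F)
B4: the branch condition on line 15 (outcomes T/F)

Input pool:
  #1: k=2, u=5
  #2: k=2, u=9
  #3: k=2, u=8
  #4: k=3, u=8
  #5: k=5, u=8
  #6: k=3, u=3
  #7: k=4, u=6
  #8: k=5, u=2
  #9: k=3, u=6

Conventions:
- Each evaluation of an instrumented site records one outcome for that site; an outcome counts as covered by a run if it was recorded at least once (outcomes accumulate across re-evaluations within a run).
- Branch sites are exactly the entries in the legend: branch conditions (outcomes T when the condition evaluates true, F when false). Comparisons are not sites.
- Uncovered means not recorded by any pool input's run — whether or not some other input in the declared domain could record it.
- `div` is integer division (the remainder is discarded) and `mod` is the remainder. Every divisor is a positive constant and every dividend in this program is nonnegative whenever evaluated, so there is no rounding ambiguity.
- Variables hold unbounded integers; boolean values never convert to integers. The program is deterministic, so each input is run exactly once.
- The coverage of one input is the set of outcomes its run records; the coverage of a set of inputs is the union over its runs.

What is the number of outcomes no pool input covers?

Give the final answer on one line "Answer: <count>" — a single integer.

test 1 (k=2, u=5) fires B1->T, B2->T; hits B1=T, B2=T
test 2 (k=2, u=9) fires B1->F, B3->F, B4->T; hits B1=F, B3=F, B4=T
test 3 (k=2, u=8) fires B1->T, B2->T; hits B1=T, B2=T
test 4 (k=3, u=8) fires B1->T, B2->T; hits B1=T, B2=T
test 5 (k=5, u=8) fires B1->T, B2->T; hits B1=T, B2=T
test 6 (k=3, u=3) fires B1->T, B2->F; hits B1=T, B2=F
test 7 (k=4, u=6) fires B1->T, B2->T; hits B1=T, B2=T
test 8 (k=5, u=2) fires B1->T, B2->F; hits B1=T, B2=F
test 9 (k=3, u=6) fires B1->T, B2->T; hits B1=T, B2=T
union over the pool: B1=T, B1=F, B2=T, B2=F, B3=F, B4=T
uncovered (2 of 8): B3=T, B4=F

Answer: 2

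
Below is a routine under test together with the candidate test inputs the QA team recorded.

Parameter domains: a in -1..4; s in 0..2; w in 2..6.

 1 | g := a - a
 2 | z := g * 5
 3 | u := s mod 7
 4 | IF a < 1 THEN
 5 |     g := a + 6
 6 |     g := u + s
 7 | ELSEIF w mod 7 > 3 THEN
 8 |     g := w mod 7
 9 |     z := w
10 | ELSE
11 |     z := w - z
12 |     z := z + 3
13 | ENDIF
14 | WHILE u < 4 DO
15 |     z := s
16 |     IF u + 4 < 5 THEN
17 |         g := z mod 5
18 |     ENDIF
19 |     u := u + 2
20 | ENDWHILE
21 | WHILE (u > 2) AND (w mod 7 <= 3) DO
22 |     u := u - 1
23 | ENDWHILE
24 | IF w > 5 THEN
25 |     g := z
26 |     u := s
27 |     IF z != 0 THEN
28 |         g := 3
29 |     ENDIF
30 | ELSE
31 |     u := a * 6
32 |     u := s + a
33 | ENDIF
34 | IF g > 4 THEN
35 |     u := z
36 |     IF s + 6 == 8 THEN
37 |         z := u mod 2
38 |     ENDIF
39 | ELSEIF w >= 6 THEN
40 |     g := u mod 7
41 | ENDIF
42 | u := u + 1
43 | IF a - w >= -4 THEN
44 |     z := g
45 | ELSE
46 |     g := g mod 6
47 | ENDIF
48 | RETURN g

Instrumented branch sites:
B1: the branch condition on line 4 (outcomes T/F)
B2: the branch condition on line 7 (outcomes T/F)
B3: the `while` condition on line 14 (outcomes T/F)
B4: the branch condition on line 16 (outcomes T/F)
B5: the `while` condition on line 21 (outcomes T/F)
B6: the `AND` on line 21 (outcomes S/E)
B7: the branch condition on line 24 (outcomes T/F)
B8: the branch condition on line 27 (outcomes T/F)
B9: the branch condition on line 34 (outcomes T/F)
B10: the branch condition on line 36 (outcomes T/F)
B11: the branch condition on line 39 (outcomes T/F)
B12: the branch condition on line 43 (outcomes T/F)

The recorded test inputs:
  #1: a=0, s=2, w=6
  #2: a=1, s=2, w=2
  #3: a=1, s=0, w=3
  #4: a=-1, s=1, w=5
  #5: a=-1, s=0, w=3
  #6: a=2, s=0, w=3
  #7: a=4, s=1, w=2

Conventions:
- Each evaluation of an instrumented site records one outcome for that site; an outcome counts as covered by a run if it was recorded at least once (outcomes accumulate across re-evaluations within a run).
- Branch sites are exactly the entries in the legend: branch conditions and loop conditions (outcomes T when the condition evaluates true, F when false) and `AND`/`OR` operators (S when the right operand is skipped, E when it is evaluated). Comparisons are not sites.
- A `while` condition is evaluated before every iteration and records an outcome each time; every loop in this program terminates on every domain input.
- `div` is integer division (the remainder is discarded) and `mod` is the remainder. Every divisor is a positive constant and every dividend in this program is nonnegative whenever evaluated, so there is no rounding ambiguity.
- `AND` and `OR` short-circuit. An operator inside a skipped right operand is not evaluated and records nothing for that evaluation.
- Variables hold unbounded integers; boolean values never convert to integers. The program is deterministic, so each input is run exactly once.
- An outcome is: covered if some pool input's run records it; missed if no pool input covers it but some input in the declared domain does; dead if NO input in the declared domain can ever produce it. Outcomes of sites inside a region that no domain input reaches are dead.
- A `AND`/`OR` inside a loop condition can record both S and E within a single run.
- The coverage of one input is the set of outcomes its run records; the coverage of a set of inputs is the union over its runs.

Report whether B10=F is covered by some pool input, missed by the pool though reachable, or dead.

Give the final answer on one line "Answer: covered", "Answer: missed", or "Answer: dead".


no pool input records B10=F
but domain input (a=1, s=1, w=5) does record it -> reachable, so missed
Answer: missed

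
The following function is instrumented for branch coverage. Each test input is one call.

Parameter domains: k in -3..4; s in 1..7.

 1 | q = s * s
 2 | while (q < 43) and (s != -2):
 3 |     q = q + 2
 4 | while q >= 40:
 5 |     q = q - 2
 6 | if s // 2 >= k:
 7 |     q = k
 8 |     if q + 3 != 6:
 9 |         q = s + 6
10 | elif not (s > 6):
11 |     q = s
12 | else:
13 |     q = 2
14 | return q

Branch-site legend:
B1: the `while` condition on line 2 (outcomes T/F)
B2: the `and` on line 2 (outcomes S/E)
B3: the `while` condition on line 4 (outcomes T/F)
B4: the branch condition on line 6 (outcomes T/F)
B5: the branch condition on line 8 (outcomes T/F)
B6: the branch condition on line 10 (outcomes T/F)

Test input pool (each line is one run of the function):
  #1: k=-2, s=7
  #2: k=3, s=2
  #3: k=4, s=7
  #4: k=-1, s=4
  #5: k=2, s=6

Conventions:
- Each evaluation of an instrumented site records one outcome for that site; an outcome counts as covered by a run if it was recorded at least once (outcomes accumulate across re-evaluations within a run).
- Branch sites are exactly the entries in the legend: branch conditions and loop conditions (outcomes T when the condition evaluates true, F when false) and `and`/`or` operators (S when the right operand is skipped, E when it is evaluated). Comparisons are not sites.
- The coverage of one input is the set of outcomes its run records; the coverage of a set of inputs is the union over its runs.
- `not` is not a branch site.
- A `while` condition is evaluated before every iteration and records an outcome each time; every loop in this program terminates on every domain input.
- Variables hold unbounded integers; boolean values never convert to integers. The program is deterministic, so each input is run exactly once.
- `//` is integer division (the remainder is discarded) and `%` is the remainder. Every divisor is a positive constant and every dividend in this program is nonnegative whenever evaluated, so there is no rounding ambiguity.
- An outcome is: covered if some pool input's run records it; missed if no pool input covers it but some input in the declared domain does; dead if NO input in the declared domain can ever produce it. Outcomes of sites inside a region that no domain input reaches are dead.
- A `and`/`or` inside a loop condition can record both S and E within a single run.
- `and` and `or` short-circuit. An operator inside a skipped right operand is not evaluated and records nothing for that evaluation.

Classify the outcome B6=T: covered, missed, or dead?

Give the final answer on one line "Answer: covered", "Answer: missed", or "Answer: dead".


B6=T is recorded by pool input(s) 2 -> covered
Answer: covered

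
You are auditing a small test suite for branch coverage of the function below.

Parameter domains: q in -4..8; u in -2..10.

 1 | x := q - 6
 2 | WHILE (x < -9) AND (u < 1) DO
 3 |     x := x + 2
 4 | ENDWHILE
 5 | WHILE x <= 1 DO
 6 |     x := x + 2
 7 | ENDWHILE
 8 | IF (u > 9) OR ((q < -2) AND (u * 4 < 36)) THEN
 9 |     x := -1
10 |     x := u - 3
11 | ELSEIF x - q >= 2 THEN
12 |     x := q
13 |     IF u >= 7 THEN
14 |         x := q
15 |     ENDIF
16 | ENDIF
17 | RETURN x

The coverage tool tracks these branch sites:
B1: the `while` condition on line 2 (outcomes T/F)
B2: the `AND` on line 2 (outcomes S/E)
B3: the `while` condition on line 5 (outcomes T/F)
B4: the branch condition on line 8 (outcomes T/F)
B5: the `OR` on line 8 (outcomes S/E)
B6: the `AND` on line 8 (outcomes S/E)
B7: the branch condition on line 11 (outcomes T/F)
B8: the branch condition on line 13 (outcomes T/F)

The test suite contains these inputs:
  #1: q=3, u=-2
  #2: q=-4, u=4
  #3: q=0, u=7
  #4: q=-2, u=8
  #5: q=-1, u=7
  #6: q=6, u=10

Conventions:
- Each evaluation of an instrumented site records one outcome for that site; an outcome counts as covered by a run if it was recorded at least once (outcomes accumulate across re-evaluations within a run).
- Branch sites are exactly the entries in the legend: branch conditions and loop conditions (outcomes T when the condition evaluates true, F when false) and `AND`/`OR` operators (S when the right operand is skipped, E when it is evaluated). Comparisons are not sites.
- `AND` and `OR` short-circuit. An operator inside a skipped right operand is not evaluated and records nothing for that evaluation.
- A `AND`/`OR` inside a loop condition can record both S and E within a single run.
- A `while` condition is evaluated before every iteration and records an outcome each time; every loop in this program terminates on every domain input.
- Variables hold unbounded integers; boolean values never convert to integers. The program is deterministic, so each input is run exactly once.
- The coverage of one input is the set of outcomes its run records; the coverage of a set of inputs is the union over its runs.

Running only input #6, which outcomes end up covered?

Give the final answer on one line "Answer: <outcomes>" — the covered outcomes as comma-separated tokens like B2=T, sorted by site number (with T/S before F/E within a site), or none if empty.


Simulating input #6 (q=6, u=10) step by step:
  B2->S, B1->F, B3->T, B3->F, B5->S, B4->T
as a set, this run covers: B1=F, B2=S, B3=T, B3=F, B4=T, B5=S
Answer: B1=F, B2=S, B3=T, B3=F, B4=T, B5=S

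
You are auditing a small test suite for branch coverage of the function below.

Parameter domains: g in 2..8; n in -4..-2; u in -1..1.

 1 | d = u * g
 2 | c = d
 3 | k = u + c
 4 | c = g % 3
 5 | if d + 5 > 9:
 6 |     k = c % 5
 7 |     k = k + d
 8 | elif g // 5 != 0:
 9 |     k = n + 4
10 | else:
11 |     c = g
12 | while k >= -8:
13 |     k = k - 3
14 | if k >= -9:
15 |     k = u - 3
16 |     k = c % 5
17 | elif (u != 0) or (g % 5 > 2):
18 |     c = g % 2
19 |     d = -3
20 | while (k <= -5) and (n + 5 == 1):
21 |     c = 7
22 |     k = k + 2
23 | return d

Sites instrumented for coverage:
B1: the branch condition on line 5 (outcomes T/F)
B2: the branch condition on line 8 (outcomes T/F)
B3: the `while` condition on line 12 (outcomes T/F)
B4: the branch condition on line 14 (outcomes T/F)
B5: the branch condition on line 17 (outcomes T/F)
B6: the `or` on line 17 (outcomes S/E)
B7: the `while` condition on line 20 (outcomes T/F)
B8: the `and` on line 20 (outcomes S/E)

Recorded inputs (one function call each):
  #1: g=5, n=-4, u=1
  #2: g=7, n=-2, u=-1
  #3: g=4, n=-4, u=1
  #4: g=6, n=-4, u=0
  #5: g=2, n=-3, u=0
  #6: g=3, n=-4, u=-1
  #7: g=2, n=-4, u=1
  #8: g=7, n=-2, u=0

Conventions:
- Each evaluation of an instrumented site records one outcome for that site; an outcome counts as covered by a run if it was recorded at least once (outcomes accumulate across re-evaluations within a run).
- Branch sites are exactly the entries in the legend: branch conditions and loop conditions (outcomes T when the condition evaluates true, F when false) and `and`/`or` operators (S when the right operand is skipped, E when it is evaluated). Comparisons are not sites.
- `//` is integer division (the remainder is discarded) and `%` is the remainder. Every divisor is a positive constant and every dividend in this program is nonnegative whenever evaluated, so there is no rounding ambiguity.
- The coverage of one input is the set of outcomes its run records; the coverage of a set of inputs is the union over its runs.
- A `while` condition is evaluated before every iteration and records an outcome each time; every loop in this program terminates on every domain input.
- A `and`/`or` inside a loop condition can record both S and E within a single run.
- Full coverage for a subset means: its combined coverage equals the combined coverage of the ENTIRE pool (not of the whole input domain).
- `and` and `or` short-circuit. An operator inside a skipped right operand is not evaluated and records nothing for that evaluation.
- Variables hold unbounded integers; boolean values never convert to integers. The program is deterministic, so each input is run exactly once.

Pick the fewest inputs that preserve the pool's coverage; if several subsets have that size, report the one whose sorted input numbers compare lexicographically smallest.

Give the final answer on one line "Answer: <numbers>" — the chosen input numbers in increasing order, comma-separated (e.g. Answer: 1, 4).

#1 (g=5, n=-4, u=1) -> covered: B1=T, B3=T, B3=F, B4=F, B5=T, B6=S, B7=T, B7=F, B8=S, B8=E
#2 (g=7, n=-2, u=-1) -> covered: B1=F, B2=T, B3=T, B3=F, B4=F, B5=T, B6=S, B7=F, B8=E
#3 (g=4, n=-4, u=1) -> covered: B1=F, B2=F, B3=T, B3=F, B4=F, B5=T, B6=S, B7=T, B7=F, B8=S, B8=E
#4 (g=6, n=-4, u=0) -> covered: B1=F, B2=T, B3=T, B3=F, B4=T, B7=F, B8=S
#5 (g=2, n=-3, u=0) -> covered: B1=F, B2=F, B3=T, B3=F, B4=T, B7=F, B8=S
#6 (g=3, n=-4, u=-1) -> covered: B1=F, B2=F, B3=T, B3=F, B4=F, B5=T, B6=S, B7=T, B7=F, B8=S, B8=E
#7 (g=2, n=-4, u=1) -> covered: B1=F, B2=F, B3=T, B3=F, B4=T, B7=F, B8=S
#8 (g=7, n=-2, u=0) -> covered: B1=F, B2=T, B3=T, B3=F, B4=F, B5=F, B6=E, B7=F, B8=E
the full pool covers 16 outcomes: B1=T, B1=F, B2=T, B2=F, B3=T, B3=F, B4=T, B4=F, B5=T, B5=F, B6=S, B6=E, B7=T, B7=F, B8=S, B8=E
size 1 is not enough: best union over all size-1 subsets is 11/16
size 2 is not enough: best union over all size-2 subsets is 14/16
size 3: inputs {1, 5, 8} cover all 16 outcomes, and no lexicographically smaller subset of this size does

Answer: 1, 5, 8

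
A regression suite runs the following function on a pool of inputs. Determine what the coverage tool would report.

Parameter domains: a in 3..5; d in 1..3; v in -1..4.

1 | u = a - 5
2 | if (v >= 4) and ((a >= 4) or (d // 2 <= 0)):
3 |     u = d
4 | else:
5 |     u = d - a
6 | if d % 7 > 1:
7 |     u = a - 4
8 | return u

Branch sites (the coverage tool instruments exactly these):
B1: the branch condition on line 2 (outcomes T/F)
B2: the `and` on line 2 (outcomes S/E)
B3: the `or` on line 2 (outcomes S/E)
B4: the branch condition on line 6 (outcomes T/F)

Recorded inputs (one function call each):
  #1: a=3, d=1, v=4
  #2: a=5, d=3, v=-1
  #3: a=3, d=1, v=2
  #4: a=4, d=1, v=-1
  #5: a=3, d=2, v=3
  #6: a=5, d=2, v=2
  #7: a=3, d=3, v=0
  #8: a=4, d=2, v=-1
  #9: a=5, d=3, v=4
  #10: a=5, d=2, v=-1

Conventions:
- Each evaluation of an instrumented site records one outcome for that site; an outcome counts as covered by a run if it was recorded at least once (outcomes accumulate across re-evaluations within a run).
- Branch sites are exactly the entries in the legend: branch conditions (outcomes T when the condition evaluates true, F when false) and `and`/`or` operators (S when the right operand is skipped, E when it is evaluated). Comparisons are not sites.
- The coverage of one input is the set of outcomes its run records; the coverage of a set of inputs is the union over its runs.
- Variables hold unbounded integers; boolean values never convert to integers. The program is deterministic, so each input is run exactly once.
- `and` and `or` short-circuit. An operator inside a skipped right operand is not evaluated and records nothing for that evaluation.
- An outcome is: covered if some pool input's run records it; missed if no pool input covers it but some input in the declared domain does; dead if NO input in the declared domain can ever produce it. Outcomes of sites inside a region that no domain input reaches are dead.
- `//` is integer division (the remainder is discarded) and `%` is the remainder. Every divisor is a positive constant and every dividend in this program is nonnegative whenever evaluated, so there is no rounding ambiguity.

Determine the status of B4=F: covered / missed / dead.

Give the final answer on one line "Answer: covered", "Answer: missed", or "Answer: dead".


B4=F is recorded by pool input(s) 1, 3, 4 -> covered
Answer: covered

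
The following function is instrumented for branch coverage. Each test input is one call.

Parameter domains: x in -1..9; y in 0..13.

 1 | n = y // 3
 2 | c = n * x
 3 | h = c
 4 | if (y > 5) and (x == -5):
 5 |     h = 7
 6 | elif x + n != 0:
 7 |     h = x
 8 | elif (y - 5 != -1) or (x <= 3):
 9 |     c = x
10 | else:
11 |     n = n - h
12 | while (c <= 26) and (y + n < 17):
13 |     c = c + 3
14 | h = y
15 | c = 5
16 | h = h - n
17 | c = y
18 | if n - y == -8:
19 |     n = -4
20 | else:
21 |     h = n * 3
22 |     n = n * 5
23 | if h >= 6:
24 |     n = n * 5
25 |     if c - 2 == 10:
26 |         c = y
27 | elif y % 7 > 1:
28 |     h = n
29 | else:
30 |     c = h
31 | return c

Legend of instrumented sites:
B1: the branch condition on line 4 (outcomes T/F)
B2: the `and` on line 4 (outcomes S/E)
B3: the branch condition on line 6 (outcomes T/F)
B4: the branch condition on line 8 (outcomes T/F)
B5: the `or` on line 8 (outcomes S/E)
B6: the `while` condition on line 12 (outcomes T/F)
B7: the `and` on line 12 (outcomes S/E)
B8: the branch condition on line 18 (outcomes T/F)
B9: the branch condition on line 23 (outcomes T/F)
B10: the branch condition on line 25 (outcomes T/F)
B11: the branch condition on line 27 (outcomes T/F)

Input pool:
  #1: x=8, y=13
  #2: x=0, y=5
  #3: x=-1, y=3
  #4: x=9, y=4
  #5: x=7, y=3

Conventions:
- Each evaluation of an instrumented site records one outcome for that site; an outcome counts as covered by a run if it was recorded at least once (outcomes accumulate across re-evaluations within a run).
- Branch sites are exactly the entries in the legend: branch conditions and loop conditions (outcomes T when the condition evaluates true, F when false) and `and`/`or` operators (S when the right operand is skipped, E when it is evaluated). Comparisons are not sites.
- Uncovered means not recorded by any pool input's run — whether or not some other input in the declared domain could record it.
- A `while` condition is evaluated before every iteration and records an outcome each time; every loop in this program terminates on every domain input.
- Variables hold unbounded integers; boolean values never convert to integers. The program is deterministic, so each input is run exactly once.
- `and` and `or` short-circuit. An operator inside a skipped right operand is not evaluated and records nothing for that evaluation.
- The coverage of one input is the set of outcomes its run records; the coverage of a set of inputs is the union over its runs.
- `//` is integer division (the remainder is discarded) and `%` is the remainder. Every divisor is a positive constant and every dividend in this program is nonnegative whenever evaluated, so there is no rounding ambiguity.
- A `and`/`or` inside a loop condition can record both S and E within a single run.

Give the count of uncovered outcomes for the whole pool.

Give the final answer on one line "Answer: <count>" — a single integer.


input #1, x=8, y=13: events B2->E, B1->F, B3->T, B7->S, B6->F, B8->F, B9->T, B10->F; outcomes B1=F, B2=E, B3=T, B6=F, B7=S, B8=F, B9=T, B10=F
input #2, x=0, y=5: events B2->S, B1->F, B3->T, B7->E, B6->T, B7->E, B6->T, B7->E, B6->T, B7->E, B6->T, B7->E, B6->T, B7->E, ...; outcomes B1=F, B2=S, B3=T, B6=T, B6=F, B7=S, B7=E, B8=F, B9=F, B11=T
input #3, x=-1, y=3: events B2->S, B1->F, B3->F, B5->S, B4->T, B7->E, B6->T, B7->E, B6->T, B7->E, B6->T, B7->E, B6->T, B7->E, ...; outcomes B1=F, B2=S, B3=F, B4=T, B5=S, B6=T, B6=F, B7=S, B7=E, B8=F, B9=F, B11=T
input #4, x=9, y=4: events B2->S, B1->F, B3->T, B7->E, B6->T, B7->E, B6->T, B7->E, B6->T, B7->E, B6->T, B7->E, B6->T, B7->E, ...; outcomes B1=F, B2=S, B3=T, B6=T, B6=F, B7=S, B7=E, B8=F, B9=F, B11=T
input #5, x=7, y=3: events B2->S, B1->F, B3->T, B7->E, B6->T, B7->E, B6->T, B7->E, B6->T, B7->E, B6->T, B7->E, B6->T, B7->E, ...; outcomes B1=F, B2=S, B3=T, B6=T, B6=F, B7=S, B7=E, B8=F, B9=F, B11=T
union over the pool: B1=F, B2=S, B2=E, B3=T, B3=F, B4=T, B5=S, B6=T, B6=F, B7=S, B7=E, B8=F, B9=T, B9=F, B10=F, B11=T
uncovered (6 of 22): B1=T, B4=F, B5=E, B8=T, B10=T, B11=F
Answer: 6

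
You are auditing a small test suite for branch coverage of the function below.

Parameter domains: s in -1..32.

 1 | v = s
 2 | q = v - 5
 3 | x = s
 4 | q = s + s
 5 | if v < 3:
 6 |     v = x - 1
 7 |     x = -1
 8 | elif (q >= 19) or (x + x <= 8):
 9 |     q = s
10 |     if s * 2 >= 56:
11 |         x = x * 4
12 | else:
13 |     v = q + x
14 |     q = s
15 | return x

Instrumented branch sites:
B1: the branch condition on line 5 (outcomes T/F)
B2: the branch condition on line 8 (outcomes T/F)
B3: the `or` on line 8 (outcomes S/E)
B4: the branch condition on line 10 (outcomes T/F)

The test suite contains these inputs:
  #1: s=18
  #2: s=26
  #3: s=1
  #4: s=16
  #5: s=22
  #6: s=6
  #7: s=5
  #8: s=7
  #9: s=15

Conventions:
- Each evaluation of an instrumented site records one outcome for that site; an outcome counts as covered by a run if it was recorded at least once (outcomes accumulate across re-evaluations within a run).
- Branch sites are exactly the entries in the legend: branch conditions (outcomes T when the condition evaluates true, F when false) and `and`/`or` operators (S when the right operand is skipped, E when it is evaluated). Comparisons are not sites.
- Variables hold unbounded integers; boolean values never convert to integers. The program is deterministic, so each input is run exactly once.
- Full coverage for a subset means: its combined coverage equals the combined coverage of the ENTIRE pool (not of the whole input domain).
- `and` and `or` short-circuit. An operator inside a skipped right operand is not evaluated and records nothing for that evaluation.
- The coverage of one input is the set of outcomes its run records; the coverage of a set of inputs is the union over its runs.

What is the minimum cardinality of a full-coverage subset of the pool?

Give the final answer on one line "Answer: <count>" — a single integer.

run #1 (s=18) records B1=F, B2=T, B3=S, B4=F
run #2 (s=26) records B1=F, B2=T, B3=S, B4=F
run #3 (s=1) records B1=T
run #4 (s=16) records B1=F, B2=T, B3=S, B4=F
run #5 (s=22) records B1=F, B2=T, B3=S, B4=F
run #6 (s=6) records B1=F, B2=F, B3=E
run #7 (s=5) records B1=F, B2=F, B3=E
run #8 (s=7) records B1=F, B2=F, B3=E
run #9 (s=15) records B1=F, B2=T, B3=S, B4=F
together the pool reaches 7 outcomes: B1=T, B1=F, B2=T, B2=F, B3=S, B3=E, B4=F
checked all size-1 subsets: none covers 7 outcomes (max 4/7)
checked all size-2 subsets: none covers 7 outcomes (max 6/7)
at size 3, {1, 3, 6} reaches all 7 outcomes; every lexicographically earlier size-3 subset fails

Answer: 3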